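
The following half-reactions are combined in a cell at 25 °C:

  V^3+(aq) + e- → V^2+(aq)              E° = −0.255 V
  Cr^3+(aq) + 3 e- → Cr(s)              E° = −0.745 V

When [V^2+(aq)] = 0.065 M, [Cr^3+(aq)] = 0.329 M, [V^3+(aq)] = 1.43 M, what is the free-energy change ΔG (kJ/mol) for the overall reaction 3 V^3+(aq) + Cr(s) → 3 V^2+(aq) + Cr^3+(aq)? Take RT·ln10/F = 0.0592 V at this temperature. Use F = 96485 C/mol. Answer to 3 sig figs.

With V³⁺/V²⁺ reduced at the cathode, E°cell = −0.255 − (−0.745) = +0.490 V and n = 3.
Q = ([V^2+(aq)]^3·[Cr^3+(aq)]) / [V^3+(aq)]^3 = 3.09×10^−5, so log Q = −4.510 and E = +0.490 − (0.0592/3)(−4.510) = +0.5790 V.
Finally ΔG = −nFE = −(3)(96485 C/mol)(+0.5790 V) = −168 kJ/mol.

−168 kJ/mol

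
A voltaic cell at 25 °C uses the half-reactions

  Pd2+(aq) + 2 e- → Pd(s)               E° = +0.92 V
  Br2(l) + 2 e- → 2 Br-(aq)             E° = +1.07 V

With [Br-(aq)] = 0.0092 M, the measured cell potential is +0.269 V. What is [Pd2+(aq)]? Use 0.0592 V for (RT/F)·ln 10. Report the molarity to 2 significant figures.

The Br₂/Br⁻ couple has the larger reduction potential, so it is the cathode: E°cell = +1.07 − (+0.92) = +0.15 V and n = 2.
From the Nernst equation, log Q = n(E° − E)/0.0592 = 2·(+0.15 − (+0.269))/0.0592 = −4.020.
For Br2(l) + Pd(s) → 2 Br-(aq) + Pd2+(aq), the reaction quotient is Q = [Br-(aq)]^2·[Pd2+(aq)].
Substituting the known concentrations and solving, log [Pd2+(aq)] = 0.052 and [Pd2+(aq)] = 1.1 M.

1.1 M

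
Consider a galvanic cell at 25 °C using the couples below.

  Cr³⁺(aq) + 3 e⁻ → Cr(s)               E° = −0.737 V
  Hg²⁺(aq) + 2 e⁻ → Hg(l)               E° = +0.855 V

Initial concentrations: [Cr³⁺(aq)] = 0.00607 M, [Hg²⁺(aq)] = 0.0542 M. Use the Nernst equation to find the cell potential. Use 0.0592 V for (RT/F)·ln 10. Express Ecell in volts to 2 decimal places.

The Hg²⁺/Hg couple has the more positive E°, so it is the cathode; Cr³⁺/Cr is the anode.
The standard potential is +0.855 − (−0.737) = +1.592 V and the balanced reaction transfers n = 6 electrons.
For the overall reaction 3 Hg²⁺(aq) + 2 Cr(s) → 3 Hg(l) + 2 Cr³⁺(aq), Q = [Cr³⁺(aq)]^2 / [Hg²⁺(aq)]^3 = 0.231, giving log Q = −0.636.
By the Nernst equation, E = +1.592 − (0.0592/6)·(−0.636) = +1.60 V.

+1.60 V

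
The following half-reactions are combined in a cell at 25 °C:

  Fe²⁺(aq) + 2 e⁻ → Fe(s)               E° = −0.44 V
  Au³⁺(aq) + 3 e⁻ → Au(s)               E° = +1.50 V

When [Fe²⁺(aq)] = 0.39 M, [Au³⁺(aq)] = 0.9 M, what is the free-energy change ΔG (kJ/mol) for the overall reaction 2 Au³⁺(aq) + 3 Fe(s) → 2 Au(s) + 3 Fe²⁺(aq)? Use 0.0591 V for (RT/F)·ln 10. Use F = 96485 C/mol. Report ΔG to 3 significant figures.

The standard cell potential is +1.50 − (−0.44) = +1.94 V, with n = 6 electrons in the balanced equation.
Q = [Fe²⁺(aq)]^3 / [Au³⁺(aq)]^2 = 0.0732, so log Q = −1.135 and E = +1.94 − (0.0591/6)(−1.135) = +1.9512 V.
Then ΔG = −nFE = −6 × 96485 × +1.9512 J/mol = −1130 kJ/mol.

−1130 kJ/mol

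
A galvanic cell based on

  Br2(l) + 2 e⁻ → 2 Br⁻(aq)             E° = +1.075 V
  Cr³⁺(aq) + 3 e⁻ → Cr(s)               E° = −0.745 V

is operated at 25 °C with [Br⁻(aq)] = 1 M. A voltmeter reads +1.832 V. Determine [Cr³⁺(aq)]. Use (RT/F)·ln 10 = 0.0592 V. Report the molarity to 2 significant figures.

The Br₂/Br⁻ couple has the larger reduction potential, so it is the cathode: E°cell = +1.075 − (−0.745) = +1.820 V and n = 6.
Rearranging E = E° − (0.0592/n)·log Q gives log Q = 6(+1.820 − (+1.832))/0.0592 = −1.216.
The balanced reaction is 3 Br2(l) + 2 Cr(s) → 6 Br⁻(aq) + 2 Cr³⁺(aq), so Q = [Br⁻(aq)]^6·[Cr³⁺(aq)]^2.
Solving for the unknown gives log [Cr³⁺(aq)] = −0.608, so [Cr³⁺(aq)] ≈ 0.25 M.

0.25 M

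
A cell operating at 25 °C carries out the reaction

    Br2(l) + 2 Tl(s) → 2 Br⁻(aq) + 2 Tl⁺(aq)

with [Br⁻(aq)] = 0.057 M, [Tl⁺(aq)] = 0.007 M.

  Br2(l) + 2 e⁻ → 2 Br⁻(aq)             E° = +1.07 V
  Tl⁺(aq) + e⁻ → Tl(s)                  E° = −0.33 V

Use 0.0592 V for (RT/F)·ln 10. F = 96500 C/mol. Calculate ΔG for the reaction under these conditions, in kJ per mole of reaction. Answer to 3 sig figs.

−309 kJ/mol

With Br₂/Br⁻ reduced at the cathode, E°cell = +1.07 − (−0.33) = +1.40 V and n = 2.
Q = [Br⁻(aq)]^2·[Tl⁺(aq)]^2 = 1.59×10^−7, so log Q = −6.798 and E = +1.40 − (0.0592/2)(−6.798) = +1.6012 V.
Finally ΔG = −nFE = −(2)(96500 C/mol)(+1.6012 V) = −309 kJ/mol.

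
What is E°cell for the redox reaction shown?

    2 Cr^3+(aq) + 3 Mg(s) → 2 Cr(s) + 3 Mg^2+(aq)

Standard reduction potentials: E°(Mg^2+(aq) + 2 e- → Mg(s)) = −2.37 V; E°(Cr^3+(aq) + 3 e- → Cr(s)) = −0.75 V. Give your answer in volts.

+1.62 V

In the reaction as written, Cr^3+(aq) is reduced (cathode) and Mg^2+(aq) is produced by oxidation at the anode.
E°cell = E°(cathode) − E°(anode) = −0.75 − (−2.37) = +1.62 V.
The positive value indicates the reaction is spontaneous as written.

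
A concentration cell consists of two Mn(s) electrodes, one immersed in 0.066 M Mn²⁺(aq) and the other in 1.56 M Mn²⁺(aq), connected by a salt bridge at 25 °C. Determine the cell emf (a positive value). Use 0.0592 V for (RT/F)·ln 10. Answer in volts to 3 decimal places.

For a concentration cell E°cell = 0, since both electrodes use the same couple.
The compartment with the higher Mn²⁺(aq) concentration (1.56 M) acts as the cathode; ions are reduced there and produced at the dilute (0.066 M) anode.
With n = 2, Ecell = −(0.0592/2)·log([dilute]/[conc]) = −(0.0592/2)·log(0.066/1.56) = +0.041 V.

0.041 V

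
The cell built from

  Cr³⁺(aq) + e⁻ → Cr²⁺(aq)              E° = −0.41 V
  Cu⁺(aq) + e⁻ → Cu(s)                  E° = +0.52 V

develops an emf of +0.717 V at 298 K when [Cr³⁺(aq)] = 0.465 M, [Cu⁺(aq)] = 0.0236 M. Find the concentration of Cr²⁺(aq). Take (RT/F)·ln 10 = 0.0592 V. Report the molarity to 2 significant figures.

The Cu⁺/Cu couple has the larger reduction potential, so it is the cathode: E°cell = +0.52 − (−0.41) = +0.93 V and n = 1.
Rearranging E = E° − (0.0592/n)·log Q gives log Q = 1(+0.93 − (+0.717))/0.0592 = 3.598.
The balanced reaction is Cu⁺(aq) + Cr²⁺(aq) → Cu(s) + Cr³⁺(aq), so Q = [Cr³⁺(aq)] / ([Cu⁺(aq)]·[Cr²⁺(aq)]).
Solving for the unknown gives log [Cr²⁺(aq)] = −2.303, so [Cr²⁺(aq)] ≈ 0.0050 M.

0.0050 M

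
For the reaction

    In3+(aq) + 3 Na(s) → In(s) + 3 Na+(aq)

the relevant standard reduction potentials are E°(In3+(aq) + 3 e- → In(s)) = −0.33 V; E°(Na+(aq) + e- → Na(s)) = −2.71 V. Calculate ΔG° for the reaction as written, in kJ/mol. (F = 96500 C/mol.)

In the reaction as written In3+(aq) is reduced, so the In³⁺/In couple is the cathode and Na⁺/Na is the anode.
E°cell = −0.33 − (−2.71) = +2.38 V; balancing electrons gives n = 3.
ΔG° = −nFE°cell = −(3)(96500)(+2.38) J/mol = −689 kJ/mol.

−689 kJ/mol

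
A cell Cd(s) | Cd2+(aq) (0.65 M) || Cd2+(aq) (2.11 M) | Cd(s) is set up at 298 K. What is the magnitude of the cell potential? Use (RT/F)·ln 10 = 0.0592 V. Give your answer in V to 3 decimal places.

For a concentration cell E°cell = 0, since both electrodes use the same couple.
The compartment with the higher Cd2+(aq) concentration (2.11 M) acts as the cathode; ions are reduced there and produced at the dilute (0.65 M) anode.
With n = 2, Ecell = −(0.0592/2)·log([dilute]/[conc]) = −(0.0592/2)·log(0.65/2.11) = +0.015 V.

0.015 V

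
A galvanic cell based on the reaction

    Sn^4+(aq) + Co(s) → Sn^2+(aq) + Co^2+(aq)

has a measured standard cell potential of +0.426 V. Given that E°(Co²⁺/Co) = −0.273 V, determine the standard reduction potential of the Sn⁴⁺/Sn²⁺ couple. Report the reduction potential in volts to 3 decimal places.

In the reaction as written the Sn⁴⁺/Sn²⁺ couple is reduced (cathode) and Co²⁺/Co is oxidized (anode), so E°cell = E°(Sn⁴⁺/Sn²⁺) − E°(Co²⁺/Co).
E°(Sn⁴⁺/Sn²⁺) = E°cell + E°(anode) = +0.426 + (−0.273) = +0.153 V.

+0.153 V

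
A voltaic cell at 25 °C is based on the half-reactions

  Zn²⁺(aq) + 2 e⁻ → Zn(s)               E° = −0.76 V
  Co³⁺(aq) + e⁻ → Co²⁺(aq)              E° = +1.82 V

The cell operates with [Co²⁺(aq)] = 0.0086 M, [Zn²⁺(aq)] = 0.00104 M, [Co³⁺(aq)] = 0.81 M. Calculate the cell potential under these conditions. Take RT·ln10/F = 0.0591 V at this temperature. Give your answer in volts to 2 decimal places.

Co³⁺/Co²⁺ is reduced (cathode, E° = +1.82 V) and Zn²⁺/Zn is oxidized (anode).
E°cell = E°cat − E°an = +1.82 − (−0.76) = +2.58 V; n = 2.
For the overall reaction 2 Co³⁺(aq) + Zn(s) → 2 Co²⁺(aq) + Zn²⁺(aq), Q = ([Co²⁺(aq)]^2·[Zn²⁺(aq)]) / [Co³⁺(aq)]^2 = 1.17×10^−7, giving log Q = −6.931.
E = E° − (0.0591/n)·log Q = +2.58 − (0.0591/2)(−6.931) = +2.78 V.

+2.78 V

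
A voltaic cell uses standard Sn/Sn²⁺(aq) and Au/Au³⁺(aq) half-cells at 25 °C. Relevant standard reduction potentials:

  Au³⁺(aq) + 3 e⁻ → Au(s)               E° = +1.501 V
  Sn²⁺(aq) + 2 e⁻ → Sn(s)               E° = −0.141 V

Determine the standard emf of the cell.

Of the two couples in this cell, the one with the more positive reduction potential is reduced at the cathode: here that is Au³⁺/Au (+1.501 V); Sn²⁺/Sn (−0.141 V) is the anode.
E°cell = E°(cathode) − E°(anode) = +1.501 − (−0.141) = +1.642 V.

+1.642 V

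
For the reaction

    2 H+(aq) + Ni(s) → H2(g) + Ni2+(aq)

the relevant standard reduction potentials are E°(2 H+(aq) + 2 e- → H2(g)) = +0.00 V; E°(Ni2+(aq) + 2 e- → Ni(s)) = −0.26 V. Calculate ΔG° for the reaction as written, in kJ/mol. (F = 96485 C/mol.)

In the reaction as written H+(aq) is reduced, so the 2H⁺/H₂ couple is the cathode and Ni²⁺/Ni is the anode.
E°cell = +0.00 − (−0.26) = +0.26 V; balancing electrons gives n = 2.
ΔG° = −nFE°cell = −(2)(96485)(+0.26) J/mol = −50.2 kJ/mol.

−50.2 kJ/mol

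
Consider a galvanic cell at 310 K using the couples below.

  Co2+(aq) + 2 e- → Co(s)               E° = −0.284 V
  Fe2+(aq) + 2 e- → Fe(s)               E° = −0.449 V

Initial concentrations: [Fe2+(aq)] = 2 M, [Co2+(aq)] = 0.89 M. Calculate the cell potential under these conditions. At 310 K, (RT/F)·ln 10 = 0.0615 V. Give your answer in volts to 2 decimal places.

The Co²⁺/Co couple has the more positive E°, so it is the cathode; Fe²⁺/Fe is the anode.
E°cell = −0.284 − (−0.449) = +0.165 V, with n = 2 electrons transferred.
For the overall reaction Co2+(aq) + Fe(s) → Co(s) + Fe2+(aq), Q = [Fe2+(aq)] / [Co2+(aq)] = 2.25, giving log Q = 0.352.
By the Nernst equation, E = +0.165 − (0.0615/2)·(0.352) = +0.15 V.

+0.15 V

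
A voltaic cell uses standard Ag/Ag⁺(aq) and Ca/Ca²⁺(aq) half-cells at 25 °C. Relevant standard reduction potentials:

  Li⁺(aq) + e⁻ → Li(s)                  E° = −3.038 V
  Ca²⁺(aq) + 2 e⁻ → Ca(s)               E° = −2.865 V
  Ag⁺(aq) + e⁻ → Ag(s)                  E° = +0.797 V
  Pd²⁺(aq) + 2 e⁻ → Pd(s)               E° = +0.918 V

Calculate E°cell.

+3.662 V

The Ag⁺/Ag couple has the higher E°, so Ag ion is reduced (cathode) and Ca is oxidized (anode).
E°cell = E°(cathode) − E°(anode) = +0.797 − (−2.865) = +3.662 V.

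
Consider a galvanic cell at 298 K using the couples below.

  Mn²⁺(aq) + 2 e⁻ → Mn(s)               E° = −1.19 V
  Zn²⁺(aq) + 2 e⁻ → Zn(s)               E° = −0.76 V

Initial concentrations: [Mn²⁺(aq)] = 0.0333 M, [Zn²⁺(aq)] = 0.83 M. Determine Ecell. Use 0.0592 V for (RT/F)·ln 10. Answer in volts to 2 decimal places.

Since E°(Zn²⁺/Zn) > E°(Mn²⁺/Mn), Zn²⁺/Zn serves as the cathode.
The standard potential is −0.76 − (−1.19) = +0.43 V and the balanced reaction transfers n = 2 electrons.
Balancing gives Zn²⁺(aq) + Mn(s) → Zn(s) + Mn²⁺(aq); hence Q = [Mn²⁺(aq)] / [Zn²⁺(aq)] = 0.0401 (log Q = −1.397).
By the Nernst equation, E = +0.43 − (0.0592/2)·(−1.397) = +0.47 V.

+0.47 V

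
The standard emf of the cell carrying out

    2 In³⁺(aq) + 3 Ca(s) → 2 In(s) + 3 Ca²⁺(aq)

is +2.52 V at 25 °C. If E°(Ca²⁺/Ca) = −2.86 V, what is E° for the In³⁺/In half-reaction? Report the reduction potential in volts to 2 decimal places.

−0.34 V

In the reaction as written the In³⁺/In couple is reduced (cathode) and Ca²⁺/Ca is oxidized (anode), so E°cell = E°(In³⁺/In) − E°(Ca²⁺/Ca).
E°(In³⁺/In) = E°cell + E°(anode) = +2.52 + (−2.86) = −0.34 V.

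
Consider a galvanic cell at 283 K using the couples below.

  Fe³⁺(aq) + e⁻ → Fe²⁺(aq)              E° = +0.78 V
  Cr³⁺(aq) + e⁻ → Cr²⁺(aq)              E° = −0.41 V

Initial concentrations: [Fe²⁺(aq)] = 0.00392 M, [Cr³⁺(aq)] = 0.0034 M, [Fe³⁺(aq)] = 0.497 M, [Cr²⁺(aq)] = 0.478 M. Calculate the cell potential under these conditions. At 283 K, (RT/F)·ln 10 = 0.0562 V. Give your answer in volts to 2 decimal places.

Fe³⁺/Fe²⁺ is reduced (cathode, E° = +0.78 V) and Cr³⁺/Cr²⁺ is oxidized (anode).
The standard potential is +0.78 − (−0.41) = +1.19 V and the balanced reaction transfers n = 1 electron.
The balanced reaction is Fe³⁺(aq) + Cr²⁺(aq) → Fe²⁺(aq) + Cr³⁺(aq), so Q = ([Fe²⁺(aq)]·[Cr³⁺(aq)]) / ([Fe³⁺(aq)]·[Cr²⁺(aq)]) = 5.61×10^−5 and log Q = −4.251.
E = E° − (0.0562/n)·log Q = +1.19 − (0.0562/1)(−4.251) = +1.43 V.

+1.43 V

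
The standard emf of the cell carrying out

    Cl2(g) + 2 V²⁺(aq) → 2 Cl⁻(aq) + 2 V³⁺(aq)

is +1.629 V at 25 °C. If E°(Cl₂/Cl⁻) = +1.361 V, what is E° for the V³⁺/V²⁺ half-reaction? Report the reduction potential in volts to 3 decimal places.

In the reaction as written the Cl₂/Cl⁻ couple is reduced (cathode) and V³⁺/V²⁺ is oxidized (anode), so E°cell = E°(Cl₂/Cl⁻) − E°(V³⁺/V²⁺).
E°(V³⁺/V²⁺) = E°(cathode) − E°cell = +1.361 − (+1.629) = −0.268 V.

−0.268 V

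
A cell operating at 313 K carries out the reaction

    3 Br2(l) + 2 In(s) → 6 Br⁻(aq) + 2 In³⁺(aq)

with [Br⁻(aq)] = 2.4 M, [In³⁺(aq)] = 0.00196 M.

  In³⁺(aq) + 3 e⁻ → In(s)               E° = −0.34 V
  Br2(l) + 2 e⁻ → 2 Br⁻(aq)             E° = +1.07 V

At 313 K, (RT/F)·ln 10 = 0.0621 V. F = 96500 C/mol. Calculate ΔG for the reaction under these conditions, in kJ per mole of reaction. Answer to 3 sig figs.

−835 kJ/mol

The standard cell potential is +1.07 − (−0.34) = +1.41 V, with n = 6 electrons in the balanced equation.
Here Q = [Br⁻(aq)]^6·[In³⁺(aq)]^2 = 0.000734 (log Q = −3.134), giving E = +1.41 − (0.0621/6)·(−3.134) = +1.4424 V.
ΔG = −nFE = −(6)(96500)(+1.4424) J/mol = −835 kJ/mol.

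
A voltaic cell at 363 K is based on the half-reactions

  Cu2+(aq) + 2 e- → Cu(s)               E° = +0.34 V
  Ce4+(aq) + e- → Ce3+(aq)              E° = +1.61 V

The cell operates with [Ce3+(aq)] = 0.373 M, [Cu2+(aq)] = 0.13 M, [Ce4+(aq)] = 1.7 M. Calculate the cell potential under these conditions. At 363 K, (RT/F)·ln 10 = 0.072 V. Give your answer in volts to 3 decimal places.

The Ce⁴⁺/Ce³⁺ couple has the more positive E°, so it is the cathode; Cu²⁺/Cu is the anode.
E°cell = +1.61 − (+0.34) = +1.27 V, with n = 2 electrons transferred.
For the overall reaction 2 Ce4+(aq) + Cu(s) → 2 Ce3+(aq) + Cu2+(aq), Q = ([Ce3+(aq)]^2·[Cu2+(aq)]) / [Ce4+(aq)]^2 = 0.00626, giving log Q = −2.204.
By the Nernst equation, E = +1.27 − (0.072/2)·(−2.204) = +1.349 V.

+1.349 V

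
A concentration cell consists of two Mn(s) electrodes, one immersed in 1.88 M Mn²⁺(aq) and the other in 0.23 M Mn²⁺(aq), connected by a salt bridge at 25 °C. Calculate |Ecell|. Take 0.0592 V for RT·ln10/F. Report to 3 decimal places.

For a concentration cell E°cell = 0, since both electrodes use the same couple.
The compartment with the higher Mn²⁺(aq) concentration (1.88 M) acts as the cathode; ions are reduced there and produced at the dilute (0.23 M) anode.
With n = 2, Ecell = −(0.0592/2)·log([dilute]/[conc]) = −(0.0592/2)·log(0.23/1.88) = +0.027 V.

0.027 V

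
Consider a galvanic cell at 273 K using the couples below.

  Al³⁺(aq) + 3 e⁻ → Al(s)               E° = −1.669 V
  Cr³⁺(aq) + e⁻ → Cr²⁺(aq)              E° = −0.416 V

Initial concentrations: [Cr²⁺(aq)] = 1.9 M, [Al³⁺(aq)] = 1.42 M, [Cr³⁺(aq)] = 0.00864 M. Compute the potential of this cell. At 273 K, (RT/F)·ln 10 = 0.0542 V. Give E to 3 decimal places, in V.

+1.123 V

Cr³⁺/Cr²⁺ is reduced (cathode, E° = −0.416 V) and Al³⁺/Al is oxidized (anode).
E°cell = −0.416 − (−1.669) = +1.253 V, with n = 3 electrons transferred.
Balancing gives 3 Cr³⁺(aq) + Al(s) → 3 Cr²⁺(aq) + Al³⁺(aq); hence Q = ([Cr²⁺(aq)]^3·[Al³⁺(aq)]) / [Cr³⁺(aq)]^3 = 1.51×10^7 (log Q = 7.179).
By the Nernst equation, E = +1.253 − (0.0542/3)·(7.179) = +1.123 V.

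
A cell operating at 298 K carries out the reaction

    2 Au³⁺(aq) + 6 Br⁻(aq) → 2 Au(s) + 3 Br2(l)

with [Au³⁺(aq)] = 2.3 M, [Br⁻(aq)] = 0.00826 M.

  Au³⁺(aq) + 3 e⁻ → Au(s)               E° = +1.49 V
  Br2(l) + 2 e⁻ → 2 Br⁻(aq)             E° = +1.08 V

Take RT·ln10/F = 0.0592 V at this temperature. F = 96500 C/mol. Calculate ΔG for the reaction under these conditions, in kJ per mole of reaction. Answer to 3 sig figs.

−170 kJ/mol

With Au³⁺/Au reduced at the cathode, E°cell = +1.49 − (+1.08) = +0.41 V and n = 6.
The reaction quotient is 1 / ([Au³⁺(aq)]^2·[Br⁻(aq)]^6) = 5.95×10^11; by Nernst, E = +0.41 − (0.0592/6)(11.775) = +0.2938 V.
Then ΔG = −nFE = −6 × 96500 × +0.2938 J/mol = −170 kJ/mol.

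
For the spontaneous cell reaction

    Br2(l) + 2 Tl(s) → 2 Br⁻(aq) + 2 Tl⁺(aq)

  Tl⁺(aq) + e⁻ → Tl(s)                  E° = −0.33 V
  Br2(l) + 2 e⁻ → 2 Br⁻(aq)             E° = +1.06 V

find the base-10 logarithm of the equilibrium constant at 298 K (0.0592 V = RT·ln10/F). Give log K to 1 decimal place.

log K = 47.0

The Br₂/Br⁻ couple is reduced (cathode); E°cell = +1.06 − (−0.33) = +1.39 V with n = 2.
At equilibrium E = 0, so log K = nE°cell / 0.0592 = (2)(+1.39) / 0.0592 = 47.0.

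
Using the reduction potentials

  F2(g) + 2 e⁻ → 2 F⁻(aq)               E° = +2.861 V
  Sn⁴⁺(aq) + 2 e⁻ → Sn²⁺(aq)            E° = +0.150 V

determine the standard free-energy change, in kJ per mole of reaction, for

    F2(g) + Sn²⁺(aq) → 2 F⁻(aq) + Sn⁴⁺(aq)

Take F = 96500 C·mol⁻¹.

In the reaction as written F2(g) is reduced, so the F₂/F⁻ couple is the cathode and Sn⁴⁺/Sn²⁺ is the anode.
E°cell = +2.861 − (+0.150) = +2.711 V; balancing electrons gives n = 2.
ΔG° = −nFE°cell = −(2)(96500)(+2.711) J/mol = −523 kJ/mol.

−523 kJ/mol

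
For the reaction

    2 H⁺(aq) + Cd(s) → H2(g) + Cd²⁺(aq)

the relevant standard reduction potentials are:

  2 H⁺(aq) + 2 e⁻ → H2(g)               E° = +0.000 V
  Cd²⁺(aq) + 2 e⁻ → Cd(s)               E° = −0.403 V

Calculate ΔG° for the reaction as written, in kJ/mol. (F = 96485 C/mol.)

In the reaction as written H⁺(aq) is reduced, so the 2H⁺/H₂ couple is the cathode and Cd²⁺/Cd is the anode.
E°cell = +0.000 − (−0.403) = +0.403 V; balancing electrons gives n = 2.
ΔG° = −nFE°cell = −(2)(96485)(+0.403) J/mol = −77.8 kJ/mol.

−77.8 kJ/mol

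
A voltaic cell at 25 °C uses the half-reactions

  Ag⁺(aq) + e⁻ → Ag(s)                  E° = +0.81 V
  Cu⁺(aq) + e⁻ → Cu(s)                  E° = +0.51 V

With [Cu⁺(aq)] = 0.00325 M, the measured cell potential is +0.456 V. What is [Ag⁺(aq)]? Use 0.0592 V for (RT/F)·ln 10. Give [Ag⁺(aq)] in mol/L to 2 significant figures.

1.4 M

Ag⁺/Ag is the cathode (higher E°); E°cell = +0.81 − (+0.51) = +0.30 V with n = 1.
From the Nernst equation, log Q = n(E° − E)/0.0592 = 1·(+0.30 − (+0.456))/0.0592 = −2.635.
For Ag⁺(aq) + Cu(s) → Ag(s) + Cu⁺(aq), the reaction quotient is Q = [Cu⁺(aq)] / [Ag⁺(aq)].
Solving for the unknown gives log [Ag⁺(aq)] = 0.147, so [Ag⁺(aq)] ≈ 1.4 M.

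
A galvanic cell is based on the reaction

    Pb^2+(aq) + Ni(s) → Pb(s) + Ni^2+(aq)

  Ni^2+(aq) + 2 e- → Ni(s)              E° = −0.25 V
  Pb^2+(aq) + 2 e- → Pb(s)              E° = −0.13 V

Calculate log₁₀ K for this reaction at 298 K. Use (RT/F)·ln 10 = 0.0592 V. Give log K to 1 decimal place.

The Pb²⁺/Pb couple is reduced (cathode); E°cell = −0.13 − (−0.25) = +0.12 V with n = 2.
At equilibrium E = 0, so log K = nE°cell / 0.0592 = (2)(+0.12) / 0.0592 = 4.1.

log K = 4.1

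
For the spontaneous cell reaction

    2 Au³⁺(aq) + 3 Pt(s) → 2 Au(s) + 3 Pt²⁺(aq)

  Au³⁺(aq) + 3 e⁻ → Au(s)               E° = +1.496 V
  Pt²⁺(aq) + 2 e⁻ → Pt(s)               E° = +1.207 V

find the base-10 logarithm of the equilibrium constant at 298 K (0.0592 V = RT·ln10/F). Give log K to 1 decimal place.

log K = 29.3

The Au³⁺/Au couple is reduced (cathode); E°cell = +1.496 − (+1.207) = +0.289 V with n = 6.
At equilibrium E = 0, so log K = nE°cell / 0.0592 = (6)(+0.289) / 0.0592 = 29.3.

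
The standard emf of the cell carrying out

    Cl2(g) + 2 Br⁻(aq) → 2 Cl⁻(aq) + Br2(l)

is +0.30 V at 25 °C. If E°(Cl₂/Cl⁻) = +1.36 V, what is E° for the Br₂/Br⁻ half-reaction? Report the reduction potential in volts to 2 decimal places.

+1.06 V

In the reaction as written the Cl₂/Cl⁻ couple is reduced (cathode) and Br₂/Br⁻ is oxidized (anode), so E°cell = E°(Cl₂/Cl⁻) − E°(Br₂/Br⁻).
E°(Br₂/Br⁻) = E°(cathode) − E°cell = +1.36 − (+0.30) = +1.06 V.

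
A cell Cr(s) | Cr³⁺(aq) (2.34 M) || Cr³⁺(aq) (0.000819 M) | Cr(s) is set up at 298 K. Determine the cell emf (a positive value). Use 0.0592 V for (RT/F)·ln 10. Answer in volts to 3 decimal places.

For a concentration cell E°cell = 0, since both electrodes use the same couple.
The compartment with the higher Cr³⁺(aq) concentration (2.34 M) acts as the cathode; ions are reduced there and produced at the dilute (0.000819 M) anode.
With n = 3, Ecell = −(0.0592/3)·log([dilute]/[conc]) = −(0.0592/3)·log(0.000819/2.34) = +0.068 V.

0.068 V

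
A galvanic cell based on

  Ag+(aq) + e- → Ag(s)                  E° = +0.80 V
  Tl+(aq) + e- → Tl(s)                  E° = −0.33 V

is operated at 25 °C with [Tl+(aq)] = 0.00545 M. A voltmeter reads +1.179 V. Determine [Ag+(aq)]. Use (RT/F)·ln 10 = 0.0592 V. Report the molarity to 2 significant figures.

0.037 M

With Ag⁺/Ag at the cathode and Tl⁺/Tl at the anode, E°cell = +0.80 − (−0.33) = +1.13 V (n = 1).
Rearranging E = E° − (0.0592/n)·log Q gives log Q = 1(+1.13 − (+1.179))/0.0592 = −0.828.
Balancing electrons gives Ag+(aq) + Tl(s) → Ag(s) + Tl+(aq); thus Q = [Tl+(aq)] / [Ag+(aq)].
Substituting the known concentrations and solving, log [Ag+(aq)] = −1.436 and [Ag+(aq)] = 0.037 M.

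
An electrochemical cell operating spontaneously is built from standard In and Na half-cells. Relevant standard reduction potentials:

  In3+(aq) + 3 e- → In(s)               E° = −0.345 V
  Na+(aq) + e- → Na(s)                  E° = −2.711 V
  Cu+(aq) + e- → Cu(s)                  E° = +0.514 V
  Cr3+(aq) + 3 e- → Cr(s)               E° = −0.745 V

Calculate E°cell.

+2.366 V

Of the two couples in this cell, the one with the more positive reduction potential is reduced at the cathode: here that is In³⁺/In (−0.345 V); Na⁺/Na (−2.711 V) is the anode.
E°cell = E°(cathode) − E°(anode) = −0.345 − (−2.711) = +2.366 V.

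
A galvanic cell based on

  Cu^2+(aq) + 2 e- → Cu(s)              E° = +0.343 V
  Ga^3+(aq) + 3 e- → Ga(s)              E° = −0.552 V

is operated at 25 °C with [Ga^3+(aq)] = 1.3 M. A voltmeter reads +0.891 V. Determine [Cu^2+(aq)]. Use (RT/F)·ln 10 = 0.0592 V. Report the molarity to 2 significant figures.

0.87 M

With Cu²⁺/Cu at the cathode and Ga³⁺/Ga at the anode, E°cell = +0.343 − (−0.552) = +0.895 V (n = 6).
From the Nernst equation, log Q = n(E° − E)/0.0592 = 6·(+0.895 − (+0.891))/0.0592 = 0.405.
Balancing electrons gives 3 Cu^2+(aq) + 2 Ga(s) → 3 Cu(s) + 2 Ga^3+(aq); thus Q = [Ga^3+(aq)]^2 / [Cu^2+(aq)]^3.
Substituting the known concentrations and solving, log [Cu^2+(aq)] = −0.059 and [Cu^2+(aq)] = 0.87 M.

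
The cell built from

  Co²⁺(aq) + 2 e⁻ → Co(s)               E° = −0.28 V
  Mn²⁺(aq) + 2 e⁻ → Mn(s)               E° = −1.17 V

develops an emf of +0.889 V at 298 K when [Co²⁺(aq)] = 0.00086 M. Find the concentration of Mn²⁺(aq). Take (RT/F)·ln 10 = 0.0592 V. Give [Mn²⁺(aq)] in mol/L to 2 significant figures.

0.00093 M

With Co²⁺/Co at the cathode and Mn²⁺/Mn at the anode, E°cell = −0.28 − (−1.17) = +0.89 V (n = 2).
From the Nernst equation, log Q = n(E° − E)/0.0592 = 2·(+0.89 − (+0.889))/0.0592 = 0.034.
The balanced reaction is Co²⁺(aq) + Mn(s) → Co(s) + Mn²⁺(aq), so Q = [Mn²⁺(aq)] / [Co²⁺(aq)].
Solving for the unknown gives log [Mn²⁺(aq)] = −3.032, so [Mn²⁺(aq)] ≈ 0.00093 M.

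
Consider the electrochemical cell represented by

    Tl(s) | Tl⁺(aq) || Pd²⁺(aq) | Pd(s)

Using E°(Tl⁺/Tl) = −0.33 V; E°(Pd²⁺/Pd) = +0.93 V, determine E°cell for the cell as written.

+1.26 V

By convention the left-hand electrode in cell notation is the anode (oxidation) and the right-hand electrode is the cathode (reduction).
E°cell = E°(right) − E°(left) = +0.93 − (−0.33) = +1.26 V.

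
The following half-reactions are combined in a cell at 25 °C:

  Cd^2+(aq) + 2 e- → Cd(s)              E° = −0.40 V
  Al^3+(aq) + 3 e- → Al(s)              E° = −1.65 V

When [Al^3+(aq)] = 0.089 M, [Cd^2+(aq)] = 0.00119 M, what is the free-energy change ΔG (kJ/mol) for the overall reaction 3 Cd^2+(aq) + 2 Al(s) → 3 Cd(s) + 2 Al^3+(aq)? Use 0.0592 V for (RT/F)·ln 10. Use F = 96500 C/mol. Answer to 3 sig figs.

−686 kJ/mol

The standard cell potential is −0.40 − (−1.65) = +1.25 V, with n = 6 electrons in the balanced equation.
The reaction quotient is [Al^3+(aq)]^2 / [Cd^2+(aq)]^3 = 4.7×10^6; by Nernst, E = +1.25 − (0.0592/6)(6.672) = +1.1842 V.
ΔG = −nFE = −(6)(96500)(+1.1842) J/mol = −686 kJ/mol.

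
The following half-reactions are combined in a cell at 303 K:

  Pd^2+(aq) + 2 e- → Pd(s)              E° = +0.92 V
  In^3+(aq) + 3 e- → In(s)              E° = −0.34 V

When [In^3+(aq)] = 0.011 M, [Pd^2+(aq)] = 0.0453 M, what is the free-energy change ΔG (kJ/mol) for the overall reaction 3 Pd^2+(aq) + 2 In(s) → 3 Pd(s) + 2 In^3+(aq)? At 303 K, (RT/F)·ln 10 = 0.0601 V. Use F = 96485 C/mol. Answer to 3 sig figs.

E°cell = +0.92 − (−0.34) = +1.26 V; the balanced reaction transfers n = 6 electrons.
Q = [In^3+(aq)]^2 / [Pd^2+(aq)]^3 = 1.3, so log Q = 0.114 and E = +1.26 − (0.0601/6)(0.114) = +1.2589 V.
ΔG = −nFE = −(6)(96485)(+1.2589) J/mol = −729 kJ/mol.

−729 kJ/mol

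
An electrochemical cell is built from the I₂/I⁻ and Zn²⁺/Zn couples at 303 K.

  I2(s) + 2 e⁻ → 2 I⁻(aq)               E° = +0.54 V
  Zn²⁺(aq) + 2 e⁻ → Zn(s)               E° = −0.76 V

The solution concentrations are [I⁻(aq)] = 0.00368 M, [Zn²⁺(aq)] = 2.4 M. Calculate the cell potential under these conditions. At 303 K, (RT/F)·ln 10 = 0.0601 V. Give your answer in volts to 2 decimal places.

The I₂/I⁻ couple has the more positive E°, so it is the cathode; Zn²⁺/Zn is the anode.
The standard potential is +0.54 − (−0.76) = +1.30 V and the balanced reaction transfers n = 2 electrons.
The balanced reaction is I2(s) + Zn(s) → 2 I⁻(aq) + Zn²⁺(aq), so Q = [I⁻(aq)]^2·[Zn²⁺(aq)] = 3.25×10^−5 and log Q = −4.488.
E = E° − (0.0601/n)·log Q = +1.30 − (0.0601/2)(−4.488) = +1.43 V.

+1.43 V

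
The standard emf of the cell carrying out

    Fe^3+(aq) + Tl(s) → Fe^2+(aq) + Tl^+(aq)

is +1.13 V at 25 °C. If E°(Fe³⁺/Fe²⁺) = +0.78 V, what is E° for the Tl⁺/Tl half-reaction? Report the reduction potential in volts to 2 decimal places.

In the reaction as written the Fe³⁺/Fe²⁺ couple is reduced (cathode) and Tl⁺/Tl is oxidized (anode), so E°cell = E°(Fe³⁺/Fe²⁺) − E°(Tl⁺/Tl).
E°(Tl⁺/Tl) = E°(cathode) − E°cell = +0.78 − (+1.13) = −0.35 V.

−0.35 V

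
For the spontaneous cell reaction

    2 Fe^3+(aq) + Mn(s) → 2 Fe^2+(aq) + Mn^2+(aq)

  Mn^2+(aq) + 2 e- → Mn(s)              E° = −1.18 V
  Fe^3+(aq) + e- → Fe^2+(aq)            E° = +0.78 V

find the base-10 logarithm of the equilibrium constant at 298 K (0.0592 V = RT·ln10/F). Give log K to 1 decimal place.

log K = 66.2

The Fe³⁺/Fe²⁺ couple is reduced (cathode); E°cell = +0.78 − (−1.18) = +1.96 V with n = 2.
At equilibrium E = 0, so log K = nE°cell / 0.0592 = (2)(+1.96) / 0.0592 = 66.2.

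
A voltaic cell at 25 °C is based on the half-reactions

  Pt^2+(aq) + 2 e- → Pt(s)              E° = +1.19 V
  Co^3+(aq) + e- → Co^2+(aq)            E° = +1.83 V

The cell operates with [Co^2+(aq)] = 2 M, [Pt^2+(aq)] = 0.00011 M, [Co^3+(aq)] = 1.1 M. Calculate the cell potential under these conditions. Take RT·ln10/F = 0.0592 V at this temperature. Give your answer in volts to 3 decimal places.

Since E°(Co³⁺/Co²⁺) > E°(Pt²⁺/Pt), Co³⁺/Co²⁺ serves as the cathode.
The standard potential is +1.83 − (+1.19) = +0.64 V and the balanced reaction transfers n = 2 electrons.
Balancing gives 2 Co^3+(aq) + Pt(s) → 2 Co^2+(aq) + Pt^2+(aq); hence Q = ([Co^2+(aq)]^2·[Pt^2+(aq)]) / [Co^3+(aq)]^2 = 0.000364 (log Q = −3.439).
By the Nernst equation, E = +0.64 − (0.0592/2)·(−3.439) = +0.742 V.

+0.742 V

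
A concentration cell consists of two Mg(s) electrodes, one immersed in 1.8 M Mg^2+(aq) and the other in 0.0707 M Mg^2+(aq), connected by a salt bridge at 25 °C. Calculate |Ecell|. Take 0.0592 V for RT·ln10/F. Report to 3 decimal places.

For a concentration cell E°cell = 0, since both electrodes use the same couple.
The compartment with the higher Mg^2+(aq) concentration (1.8 M) acts as the cathode; ions are reduced there and produced at the dilute (0.0707 M) anode.
With n = 2, Ecell = −(0.0592/2)·log([dilute]/[conc]) = −(0.0592/2)·log(0.0707/1.8) = +0.042 V.

0.042 V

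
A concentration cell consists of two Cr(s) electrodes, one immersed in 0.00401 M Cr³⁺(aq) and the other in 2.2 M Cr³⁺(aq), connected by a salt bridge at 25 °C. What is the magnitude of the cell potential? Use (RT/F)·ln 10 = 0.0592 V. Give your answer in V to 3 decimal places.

0.054 V

For a concentration cell E°cell = 0, since both electrodes use the same couple.
The compartment with the higher Cr³⁺(aq) concentration (2.2 M) acts as the cathode; ions are reduced there and produced at the dilute (0.00401 M) anode.
With n = 3, Ecell = −(0.0592/3)·log([dilute]/[conc]) = −(0.0592/3)·log(0.00401/2.2) = +0.054 V.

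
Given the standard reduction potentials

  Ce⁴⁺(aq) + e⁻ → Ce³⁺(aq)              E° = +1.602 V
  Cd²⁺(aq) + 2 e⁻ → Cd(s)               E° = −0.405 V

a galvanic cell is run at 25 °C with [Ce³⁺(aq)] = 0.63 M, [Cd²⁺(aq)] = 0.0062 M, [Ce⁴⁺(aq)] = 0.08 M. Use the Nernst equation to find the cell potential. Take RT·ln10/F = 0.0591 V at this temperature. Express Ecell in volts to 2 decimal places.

The Ce⁴⁺/Ce³⁺ couple has the more positive E°, so it is the cathode; Cd²⁺/Cd is the anode.
The standard potential is +1.602 − (−0.405) = +2.007 V and the balanced reaction transfers n = 2 electrons.
For the overall reaction 2 Ce⁴⁺(aq) + Cd(s) → 2 Ce³⁺(aq) + Cd²⁺(aq), Q = ([Ce³⁺(aq)]^2·[Cd²⁺(aq)]) / [Ce⁴⁺(aq)]^2 = 0.384, giving log Q = −0.415.
Applying E = E° − (RT ln10/nF)·log Q gives +2.007 − (0.0591/2)(−0.415) = +2.02 V.

+2.02 V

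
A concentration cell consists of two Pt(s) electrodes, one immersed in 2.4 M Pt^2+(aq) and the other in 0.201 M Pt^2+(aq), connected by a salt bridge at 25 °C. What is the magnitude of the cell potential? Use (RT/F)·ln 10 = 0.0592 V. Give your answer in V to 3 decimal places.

For a concentration cell E°cell = 0, since both electrodes use the same couple.
The compartment with the higher Pt^2+(aq) concentration (2.4 M) acts as the cathode; ions are reduced there and produced at the dilute (0.201 M) anode.
With n = 2, Ecell = −(0.0592/2)·log([dilute]/[conc]) = −(0.0592/2)·log(0.201/2.4) = +0.032 V.

0.032 V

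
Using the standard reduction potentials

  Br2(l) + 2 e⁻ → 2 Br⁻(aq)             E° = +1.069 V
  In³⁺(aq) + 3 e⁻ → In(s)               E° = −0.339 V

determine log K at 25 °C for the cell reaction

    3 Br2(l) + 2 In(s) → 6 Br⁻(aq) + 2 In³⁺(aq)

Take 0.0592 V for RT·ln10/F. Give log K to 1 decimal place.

The Br₂/Br⁻ couple is reduced (cathode); E°cell = +1.069 − (−0.339) = +1.408 V with n = 6.
At equilibrium E = 0, so log K = nE°cell / 0.0592 = (6)(+1.408) / 0.0592 = 142.7.

log K = 142.7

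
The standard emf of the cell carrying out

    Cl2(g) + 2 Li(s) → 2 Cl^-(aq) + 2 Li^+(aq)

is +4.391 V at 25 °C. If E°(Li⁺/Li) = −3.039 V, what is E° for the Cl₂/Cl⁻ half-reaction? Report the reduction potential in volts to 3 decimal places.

In the reaction as written the Cl₂/Cl⁻ couple is reduced (cathode) and Li⁺/Li is oxidized (anode), so E°cell = E°(Cl₂/Cl⁻) − E°(Li⁺/Li).
E°(Cl₂/Cl⁻) = E°cell + E°(anode) = +4.391 + (−3.039) = +1.352 V.

+1.352 V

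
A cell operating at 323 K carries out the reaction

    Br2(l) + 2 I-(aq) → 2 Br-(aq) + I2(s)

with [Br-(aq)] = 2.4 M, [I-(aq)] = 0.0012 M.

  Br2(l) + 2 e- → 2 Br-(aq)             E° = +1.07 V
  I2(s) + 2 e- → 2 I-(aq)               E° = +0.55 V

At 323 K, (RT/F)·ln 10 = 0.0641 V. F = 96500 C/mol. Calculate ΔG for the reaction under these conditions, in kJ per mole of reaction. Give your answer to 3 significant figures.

E°cell = +1.07 − (+0.55) = +0.52 V; the balanced reaction transfers n = 2 electrons.
The reaction quotient is [Br-(aq)]^2 / [I-(aq)]^2 = 4×10^6; by Nernst, E = +0.52 − (0.0641/2)(6.602) = +0.3084 V.
Then ΔG = −nFE = −2 × 96500 × +0.3084 J/mol = −59.5 kJ/mol.

−59.5 kJ/mol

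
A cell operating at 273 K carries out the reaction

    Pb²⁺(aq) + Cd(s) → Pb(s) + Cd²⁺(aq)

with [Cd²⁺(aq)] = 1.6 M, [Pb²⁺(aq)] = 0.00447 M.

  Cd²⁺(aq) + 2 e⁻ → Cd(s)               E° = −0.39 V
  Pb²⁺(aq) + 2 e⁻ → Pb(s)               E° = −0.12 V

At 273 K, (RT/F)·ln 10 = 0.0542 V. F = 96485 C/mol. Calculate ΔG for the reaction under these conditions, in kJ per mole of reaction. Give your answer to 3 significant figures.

With Pb²⁺/Pb reduced at the cathode, E°cell = −0.12 − (−0.39) = +0.27 V and n = 2.
Q = [Cd²⁺(aq)] / [Pb²⁺(aq)] = 358, so log Q = 2.554 and E = +0.27 − (0.0542/2)(2.554) = +0.2008 V.
ΔG = −nFE = −(2)(96485)(+0.2008) J/mol = −38.7 kJ/mol.

−38.7 kJ/mol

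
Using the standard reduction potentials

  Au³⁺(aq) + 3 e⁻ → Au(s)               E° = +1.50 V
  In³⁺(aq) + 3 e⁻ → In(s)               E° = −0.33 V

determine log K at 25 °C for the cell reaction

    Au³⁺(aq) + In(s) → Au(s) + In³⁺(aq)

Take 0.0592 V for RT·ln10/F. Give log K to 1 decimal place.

The Au³⁺/Au couple is reduced (cathode); E°cell = +1.50 − (−0.33) = +1.83 V with n = 3.
At equilibrium E = 0, so log K = nE°cell / 0.0592 = (3)(+1.83) / 0.0592 = 92.7.

log K = 92.7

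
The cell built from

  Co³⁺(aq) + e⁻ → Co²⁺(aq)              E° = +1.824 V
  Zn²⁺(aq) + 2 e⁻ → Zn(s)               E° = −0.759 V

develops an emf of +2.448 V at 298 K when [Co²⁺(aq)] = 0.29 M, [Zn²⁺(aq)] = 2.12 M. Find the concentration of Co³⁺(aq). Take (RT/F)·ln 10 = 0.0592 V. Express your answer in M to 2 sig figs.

0.0022 M

The Co³⁺/Co²⁺ couple has the larger reduction potential, so it is the cathode: E°cell = +1.824 − (−0.759) = +2.583 V and n = 2.
Since E = E° − (0.0592/n)·log Q, log Q = n(E° − E)/0.0592 = 4.561.
Balancing electrons gives 2 Co³⁺(aq) + Zn(s) → 2 Co²⁺(aq) + Zn²⁺(aq); thus Q = ([Co²⁺(aq)]^2·[Zn²⁺(aq)]) / [Co³⁺(aq)]^2.
Substituting the known concentrations and solving, log [Co³⁺(aq)] = −2.655 and [Co³⁺(aq)] = 0.0022 M.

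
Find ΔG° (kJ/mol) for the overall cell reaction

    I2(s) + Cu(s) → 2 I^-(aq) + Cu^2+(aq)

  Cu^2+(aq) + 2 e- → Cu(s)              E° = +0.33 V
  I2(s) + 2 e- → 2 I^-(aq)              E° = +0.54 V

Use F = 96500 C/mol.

−40.5 kJ/mol

In the reaction as written I2(s) is reduced, so the I₂/I⁻ couple is the cathode and Cu²⁺/Cu is the anode.
E°cell = +0.54 − (+0.33) = +0.21 V; balancing electrons gives n = 2.
ΔG° = −nFE°cell = −(2)(96500)(+0.21) J/mol = −40.5 kJ/mol.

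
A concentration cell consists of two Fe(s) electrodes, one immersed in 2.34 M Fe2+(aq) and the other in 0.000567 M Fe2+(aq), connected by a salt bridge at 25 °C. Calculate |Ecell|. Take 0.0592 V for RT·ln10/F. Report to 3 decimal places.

For a concentration cell E°cell = 0, since both electrodes use the same couple.
The compartment with the higher Fe2+(aq) concentration (2.34 M) acts as the cathode; ions are reduced there and produced at the dilute (0.000567 M) anode.
With n = 2, Ecell = −(0.0592/2)·log([dilute]/[conc]) = −(0.0592/2)·log(0.000567/2.34) = +0.107 V.

0.107 V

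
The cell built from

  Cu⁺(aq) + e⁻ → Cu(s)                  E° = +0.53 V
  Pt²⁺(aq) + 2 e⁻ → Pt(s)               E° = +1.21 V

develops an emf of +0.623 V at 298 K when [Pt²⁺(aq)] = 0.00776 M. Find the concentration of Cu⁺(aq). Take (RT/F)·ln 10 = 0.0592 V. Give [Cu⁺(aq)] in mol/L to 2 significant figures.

0.81 M

Pt²⁺/Pt is the cathode (higher E°); E°cell = +1.21 − (+0.53) = +0.68 V with n = 2.
Since E = E° − (0.0592/n)·log Q, log Q = n(E° − E)/0.0592 = 1.926.
For Pt²⁺(aq) + 2 Cu(s) → Pt(s) + 2 Cu⁺(aq), the reaction quotient is Q = [Cu⁺(aq)]^2 / [Pt²⁺(aq)].
Solving for the unknown gives log [Cu⁺(aq)] = −0.092, so [Cu⁺(aq)] ≈ 0.81 M.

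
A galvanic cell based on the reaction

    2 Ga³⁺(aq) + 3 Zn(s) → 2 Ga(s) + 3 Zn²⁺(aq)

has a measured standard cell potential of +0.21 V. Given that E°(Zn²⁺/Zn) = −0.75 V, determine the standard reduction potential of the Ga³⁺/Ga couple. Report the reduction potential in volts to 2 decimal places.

−0.54 V

In the reaction as written the Ga³⁺/Ga couple is reduced (cathode) and Zn²⁺/Zn is oxidized (anode), so E°cell = E°(Ga³⁺/Ga) − E°(Zn²⁺/Zn).
E°(Ga³⁺/Ga) = E°cell + E°(anode) = +0.21 + (−0.75) = −0.54 V.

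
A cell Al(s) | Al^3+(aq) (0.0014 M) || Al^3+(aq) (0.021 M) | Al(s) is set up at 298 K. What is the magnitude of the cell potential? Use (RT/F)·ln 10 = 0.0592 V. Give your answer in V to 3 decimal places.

0.023 V

For a concentration cell E°cell = 0, since both electrodes use the same couple.
The compartment with the higher Al^3+(aq) concentration (0.021 M) acts as the cathode; ions are reduced there and produced at the dilute (0.0014 M) anode.
With n = 3, Ecell = −(0.0592/3)·log([dilute]/[conc]) = −(0.0592/3)·log(0.0014/0.021) = +0.023 V.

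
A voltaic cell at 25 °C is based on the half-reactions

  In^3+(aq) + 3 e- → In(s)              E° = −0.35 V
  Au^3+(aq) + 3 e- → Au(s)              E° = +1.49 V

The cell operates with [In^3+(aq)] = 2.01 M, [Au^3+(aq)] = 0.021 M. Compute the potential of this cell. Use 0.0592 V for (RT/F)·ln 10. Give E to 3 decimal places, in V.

+1.801 V

Since E°(Au³⁺/Au) > E°(In³⁺/In), Au³⁺/Au serves as the cathode.
E°cell = +1.49 − (−0.35) = +1.84 V, with n = 3 electrons transferred.
The balanced reaction is Au^3+(aq) + In(s) → Au(s) + In^3+(aq), so Q = [In^3+(aq)] / [Au^3+(aq)] = 95.7 and log Q = 1.981.
E = E° − (0.0592/n)·log Q = +1.84 − (0.0592/3)(1.981) = +1.801 V.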